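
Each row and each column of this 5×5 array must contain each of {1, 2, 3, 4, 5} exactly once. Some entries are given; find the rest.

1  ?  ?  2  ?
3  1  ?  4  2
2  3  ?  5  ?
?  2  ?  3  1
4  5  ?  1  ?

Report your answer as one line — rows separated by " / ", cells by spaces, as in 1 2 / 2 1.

(r1,c2) = 4
(r2,c3) = 5
(r3,c5) = 4
(r4,c1) = 5
(r4,c3) = 4
(r5,c5) = 3
(r1,c3) = 3
(r1,c5) = 5
(r3,c3) = 1
(r5,c3) = 2

1 4 3 2 5 / 3 1 5 4 2 / 2 3 1 5 4 / 5 2 4 3 1 / 4 5 2 1 3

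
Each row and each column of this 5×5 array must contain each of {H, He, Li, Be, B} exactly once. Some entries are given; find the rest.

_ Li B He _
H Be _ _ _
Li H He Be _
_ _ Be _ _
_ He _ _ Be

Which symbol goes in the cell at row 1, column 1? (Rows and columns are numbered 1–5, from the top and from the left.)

Be

(r1,c1) = Be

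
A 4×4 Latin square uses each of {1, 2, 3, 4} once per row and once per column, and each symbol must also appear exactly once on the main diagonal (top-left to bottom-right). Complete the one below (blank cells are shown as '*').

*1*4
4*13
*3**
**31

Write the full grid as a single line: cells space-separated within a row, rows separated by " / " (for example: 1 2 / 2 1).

(r1,c3) = 2
(r2,c2) = 2
(r3,c3) = 4
(r3,c4) = 2
(r4,c1) = 2
(r4,c2) = 4
(r1,c1) = 3
(r3,c1) = 1

3 1 2 4 / 4 2 1 3 / 1 3 4 2 / 2 4 3 1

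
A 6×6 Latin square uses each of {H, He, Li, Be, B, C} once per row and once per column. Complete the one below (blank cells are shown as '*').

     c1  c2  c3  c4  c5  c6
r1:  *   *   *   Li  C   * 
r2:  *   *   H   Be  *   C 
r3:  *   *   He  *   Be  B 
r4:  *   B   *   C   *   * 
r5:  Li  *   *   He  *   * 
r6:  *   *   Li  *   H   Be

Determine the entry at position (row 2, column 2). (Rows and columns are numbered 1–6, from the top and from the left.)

(r3,c4) = H
(r4,c3) = Be
(r5,c5) = B
(r5,c6) = H
(r6,c4) = B
(r1,c3) = B
(r1,c6) = He
(r3,c1) = C
(r3,c2) = Li
(r4,c6) = Li
(r5,c3) = C
(r6,c1) = He
(r6,c2) = C
(r2,c1) = B
(r2,c2) = He

He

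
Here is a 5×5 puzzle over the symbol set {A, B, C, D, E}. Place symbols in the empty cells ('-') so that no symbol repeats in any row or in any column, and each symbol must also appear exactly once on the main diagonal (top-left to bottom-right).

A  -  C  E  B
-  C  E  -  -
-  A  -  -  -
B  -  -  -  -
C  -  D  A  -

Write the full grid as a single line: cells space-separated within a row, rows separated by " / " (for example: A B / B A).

A D C E B / D C E B A / E A B C D / B E A D C / C B D A E

Cell (r1,c2): row 1 has {A,B,C,E}; column 2 has {A,C} → D.
Cell (r2,c1): row 2 has {C,E}; column 1 has {A,B,C} → D.
Cell (r2,c4): row 2 has {C,D,E}; column 4 has {A,E} → B.
Cell (r2,c5): row 2 has {B,C,D,E}; column 5 has {B} → A.
Cell (r3,c1): row 3 has {A}; column 1 has {A,B,C,D} → E.
Cell (r3,c3): row 3 has {A,E}; column 3 has {C,D,E}; the diagonal has {A,C} → B.
Cell (r4,c2): row 4 has {B}; column 2 has {A,C,D} → E.
Cell (r4,c3): row 4 has {B,E}; column 3 has {B,C,D,E} → A.
Cell (r4,c4): row 4 has {A,B,E}; column 4 has {A,B,E}; the diagonal has {A,B,C} → D.
Cell (r4,c5): row 4 has {A,B,D,E}; column 5 has {A,B} → C.
Cell (r5,c2): row 5 has {A,C,D}; column 2 has {A,C,D,E} → B.
Cell (r5,c5): row 5 has {A,B,C,D}; column 5 has {A,B,C}; the diagonal has {A,B,C,D} → E.
Cell (r3,c4): row 3 has {A,B,E}; column 4 has {A,B,D,E} → C.
Cell (r3,c5): row 3 has {A,B,C,E}; column 5 has {A,B,C,E} → D.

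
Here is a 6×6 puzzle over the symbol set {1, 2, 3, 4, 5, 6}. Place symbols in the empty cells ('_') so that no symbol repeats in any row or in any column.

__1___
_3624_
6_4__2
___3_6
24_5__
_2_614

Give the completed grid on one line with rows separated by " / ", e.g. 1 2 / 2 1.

5 6 1 4 2 3 / 1 3 6 2 4 5 / 6 5 4 1 3 2 / 4 1 2 3 5 6 / 2 4 3 5 6 1 / 3 2 5 6 1 4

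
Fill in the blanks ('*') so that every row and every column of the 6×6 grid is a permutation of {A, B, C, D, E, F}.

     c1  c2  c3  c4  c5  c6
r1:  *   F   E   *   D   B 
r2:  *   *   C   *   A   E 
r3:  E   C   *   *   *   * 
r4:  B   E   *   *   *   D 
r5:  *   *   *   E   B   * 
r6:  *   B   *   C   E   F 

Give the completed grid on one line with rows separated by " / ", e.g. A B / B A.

C F E A D B / F D C B A E / E C B D F A / B E A F C D / D A F E B C / A B D C E F

(r1,c4): row 1 has {B,D,E,F}; column 4 has {C,E}, so it must be A.
(r2,c2): row 2 has {A,C,E}; column 2 has {B,C,E,F}, so it must be D.
(r3,c5): row 3 has {C,E}; column 5 has {A,B,D,E}, so it must be F.
(r3,c6): row 3 has {C,E,F}; column 6 has {B,D,E,F}, so it must be A.
(r4,c4): row 4 has {B,D,E}; column 4 has {A,C,E}, so it must be F.
(r4,c5): row 4 has {B,D,E,F}; column 5 has {A,B,D,E,F}, so it must be C.
(r5,c2): row 5 has {B,E}; column 2 has {B,C,D,E,F}, so it must be A.
(r5,c6): row 5 has {A,B,E}; column 6 has {A,B,D,E,F}, so it must be C.
(r1,c1): row 1 has {A,B,D,E,F}; column 1 has {B,E}, so it must be C.
(r2,c1): row 2 has {A,C,D,E}; column 1 has {B,C,E}, so it must be F.
(r2,c4): row 2 has {A,C,D,E,F}; column 4 has {A,C,E,F}, so it must be B.
(r3,c4): row 3 has {A,C,E,F}; column 4 has {A,B,C,E,F}, so it must be D.
(r4,c3): row 4 has {B,C,D,E,F}; column 3 has {C,E}, so it must be A.
(r5,c1): row 5 has {A,B,C,E}; column 1 has {B,C,E,F}, so it must be D.
(r5,c3): row 5 has {A,B,C,D,E}; column 3 has {A,C,E}, so it must be F.
(r6,c1): row 6 has {B,C,E,F}; column 1 has {B,C,D,E,F}, so it must be A.
(r6,c3): row 6 has {A,B,C,E,F}; column 3 has {A,C,E,F}, so it must be D.
(r3,c3): row 3 has {A,C,D,E,F}; column 3 has {A,C,D,E,F}, so it must be B.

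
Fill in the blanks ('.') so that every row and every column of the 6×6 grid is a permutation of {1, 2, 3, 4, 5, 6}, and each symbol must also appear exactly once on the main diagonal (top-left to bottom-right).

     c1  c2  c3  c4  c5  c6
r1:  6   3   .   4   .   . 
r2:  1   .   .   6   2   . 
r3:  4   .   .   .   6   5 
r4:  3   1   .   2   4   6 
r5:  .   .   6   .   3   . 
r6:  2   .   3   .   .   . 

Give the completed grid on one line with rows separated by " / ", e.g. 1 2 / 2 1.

(r3,c2) = 2
(r3,c3) = 1
(r3,c4) = 3
(r4,c3) = 5
(r5,c1) = 5
(r5,c2) = 4
(r5,c4) = 1
(r5,c6) = 2
(r6,c4) = 5
(r6,c5) = 1
(r6,c6) = 4
(r1,c3) = 2
(r1,c5) = 5
(r1,c6) = 1
(r2,c2) = 5
(r2,c3) = 4
(r2,c6) = 3
(r6,c2) = 6

6 3 2 4 5 1 / 1 5 4 6 2 3 / 4 2 1 3 6 5 / 3 1 5 2 4 6 / 5 4 6 1 3 2 / 2 6 3 5 1 4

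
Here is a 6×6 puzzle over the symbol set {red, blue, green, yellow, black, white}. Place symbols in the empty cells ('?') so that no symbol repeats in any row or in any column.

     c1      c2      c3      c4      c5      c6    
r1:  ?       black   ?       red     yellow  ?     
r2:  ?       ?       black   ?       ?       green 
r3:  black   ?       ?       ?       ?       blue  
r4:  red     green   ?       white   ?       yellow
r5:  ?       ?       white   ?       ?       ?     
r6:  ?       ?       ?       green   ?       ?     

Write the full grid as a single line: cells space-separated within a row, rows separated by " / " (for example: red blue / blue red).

blue black green red yellow white / yellow red black blue white green / black white red yellow green blue / red green blue white black yellow / green yellow white black blue red / white blue yellow green red black

At row 1, column 6: row 1 has {red,yellow,black}; column 6 has {blue,green,yellow}; that leaves white.
At row 3, column 4: row 3 has {blue,black}; column 4 has {red,green,white}; that leaves yellow.
At row 4, column 3: row 4 has {red,green,yellow,white}; column 3 has {black,white}; that leaves blue.
At row 4, column 5: row 4 has {red,blue,green,yellow,white}; column 5 has {yellow}; that leaves black.
At row 1, column 3: row 1 has {red,yellow,black,white}; column 3 has {blue,black,white}; that leaves green.
At row 2, column 4: row 2 has {green,black}; column 4 has {red,green,yellow,white}; that leaves blue.
At row 3, column 3: row 3 has {blue,yellow,black}; column 3 has {blue,green,black,white}; that leaves red.
At row 5, column 4: row 5 has {white}; column 4 has {red,blue,green,yellow,white}; that leaves black.
At row 5, column 6: row 5 has {black,white}; column 6 has {blue,green,yellow,white}; that leaves red.
At row 6, column 3: row 6 has {green}; column 3 has {red,blue,green,black,white}; that leaves yellow.
At row 6, column 6: row 6 has {green,yellow}; column 6 has {red,blue,green,yellow,white}; that leaves black.
At row 1, column 1: row 1 has {red,green,yellow,black,white}; column 1 has {red,black}; that leaves blue.
At row 3, column 2: row 3 has {red,blue,yellow,black}; column 2 has {green,black}; that leaves white.
At row 3, column 5: row 3 has {red,blue,yellow,black,white}; column 5 has {yellow,black}; that leaves green.
At row 5, column 5: row 5 has {red,black,white}; column 5 has {green,yellow,black}; that leaves blue.
At row 6, column 1: row 6 has {green,yellow,black}; column 1 has {red,blue,black}; that leaves white.
At row 6, column 5: row 6 has {green,yellow,black,white}; column 5 has {blue,green,yellow,black}; that leaves red.
At row 2, column 1: row 2 has {blue,green,black}; column 1 has {red,blue,black,white}; that leaves yellow.
At row 2, column 2: row 2 has {blue,green,yellow,black}; column 2 has {green,black,white}; that leaves red.
At row 2, column 5: row 2 has {red,blue,green,yellow,black}; column 5 has {red,blue,green,yellow,black}; that leaves white.
At row 5, column 1: row 5 has {red,blue,black,white}; column 1 has {red,blue,yellow,black,white}; that leaves green.
At row 5, column 2: row 5 has {red,blue,green,black,white}; column 2 has {red,green,black,white}; that leaves yellow.
At row 6, column 2: row 6 has {red,green,yellow,black,white}; column 2 has {red,green,yellow,black,white}; that leaves blue.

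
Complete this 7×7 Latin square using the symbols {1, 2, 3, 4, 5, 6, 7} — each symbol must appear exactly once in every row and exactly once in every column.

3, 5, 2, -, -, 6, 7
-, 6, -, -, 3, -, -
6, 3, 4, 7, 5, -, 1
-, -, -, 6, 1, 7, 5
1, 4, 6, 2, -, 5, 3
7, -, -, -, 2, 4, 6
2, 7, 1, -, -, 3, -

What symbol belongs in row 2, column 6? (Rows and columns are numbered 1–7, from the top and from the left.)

row 1 has {2,3,5,6,7}; column 5 has {1,2,3,5} — only 4 is left for (r1,c5).
row 3 has {1,3,4,5,6,7}; column 6 has {3,4,5,6,7} — only 2 is left for (r3,c6).
row 4 has {1,5,6,7}; column 1 has {1,2,3,6,7} — only 4 is left for (r4,c1).
row 4 has {1,4,5,6,7}; column 2 has {3,4,5,6,7} — only 2 is left for (r4,c2).
row 4 has {1,2,4,5,6,7}; column 3 has {1,2,4,6} — only 3 is left for (r4,c3).
row 5 has {1,2,3,4,5,6}; column 5 has {1,2,3,4,5} — only 7 is left for (r5,c5).
row 6 has {2,4,6,7}; column 2 has {2,3,4,5,6,7} — only 1 is left for (r6,c2).
row 6 has {1,2,4,6,7}; column 3 has {1,2,3,4,6} — only 5 is left for (r6,c3).
row 6 has {1,2,4,5,6,7}; column 4 has {2,6,7} — only 3 is left for (r6,c4).
row 7 has {1,2,3,7}; column 5 has {1,2,3,4,5,7} — only 6 is left for (r7,c5).
row 7 has {1,2,3,6,7}; column 7 has {1,3,5,6,7} — only 4 is left for (r7,c7).
row 1 has {2,3,4,5,6,7}; column 4 has {2,3,6,7} — only 1 is left for (r1,c4).
row 2 has {3,6}; column 1 has {1,2,3,4,6,7} — only 5 is left for (r2,c1).
row 2 has {3,5,6}; column 3 has {1,2,3,4,5,6} — only 7 is left for (r2,c3).
row 2 has {3,5,6,7}; column 4 has {1,2,3,6,7} — only 4 is left for (r2,c4).
row 2 has {3,4,5,6,7}; column 6 has {2,3,4,5,6,7} — only 1 is left for (r2,c6).

1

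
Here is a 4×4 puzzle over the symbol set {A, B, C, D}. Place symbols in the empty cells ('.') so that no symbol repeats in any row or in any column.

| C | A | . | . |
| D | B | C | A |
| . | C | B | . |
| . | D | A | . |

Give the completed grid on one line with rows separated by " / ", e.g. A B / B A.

C A D B / D B C A / A C B D / B D A C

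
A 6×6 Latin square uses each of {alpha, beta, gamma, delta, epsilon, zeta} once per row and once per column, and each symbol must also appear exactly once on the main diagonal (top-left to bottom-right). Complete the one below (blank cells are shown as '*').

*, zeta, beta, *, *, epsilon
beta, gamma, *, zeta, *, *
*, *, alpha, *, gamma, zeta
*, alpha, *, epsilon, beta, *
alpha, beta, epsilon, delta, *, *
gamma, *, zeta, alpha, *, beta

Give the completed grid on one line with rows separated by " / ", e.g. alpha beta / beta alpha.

(r1,c1) = delta
(r1,c4) = gamma
(r1,c5) = alpha
(r2,c3) = delta
(r2,c5) = epsilon
(r2,c6) = alpha
(r3,c1) = epsilon
(r3,c2) = delta
(r3,c4) = beta
(r4,c1) = zeta
(r4,c3) = gamma
(r4,c6) = delta
(r5,c5) = zeta
(r5,c6) = gamma
(r6,c2) = epsilon
(r6,c5) = delta

delta zeta beta gamma alpha epsilon / beta gamma delta zeta epsilon alpha / epsilon delta alpha beta gamma zeta / zeta alpha gamma epsilon beta delta / alpha beta epsilon delta zeta gamma / gamma epsilon zeta alpha delta beta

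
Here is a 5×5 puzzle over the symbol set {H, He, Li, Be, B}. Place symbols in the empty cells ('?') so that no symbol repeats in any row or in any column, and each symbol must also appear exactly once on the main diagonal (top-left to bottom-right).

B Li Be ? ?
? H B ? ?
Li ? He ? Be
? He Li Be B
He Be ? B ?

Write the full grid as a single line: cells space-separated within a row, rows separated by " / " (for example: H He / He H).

B Li Be He H / Be H B Li He / Li B He H Be / H He Li Be B / He Be H B Li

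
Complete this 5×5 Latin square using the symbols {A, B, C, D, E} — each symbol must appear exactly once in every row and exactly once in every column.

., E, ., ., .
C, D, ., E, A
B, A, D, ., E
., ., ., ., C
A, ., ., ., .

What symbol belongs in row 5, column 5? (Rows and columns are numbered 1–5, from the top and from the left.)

(r1,c1): row 1 has {E}; column 1 has {A,B,C}, so it must be D.
(r1,c5): row 1 has {D,E}; column 5 has {A,C,E}, so it must be B.
(r2,c3): row 2 has {A,C,D,E}; column 3 has {D}, so it must be B.
(r3,c4): row 3 has {A,B,D,E}; column 4 has {E}, so it must be C.
(r4,c1): row 4 has {C}; column 1 has {A,B,C,D}, so it must be E.
(r4,c2): row 4 has {C,E}; column 2 has {A,D,E}, so it must be B.
(r4,c3): row 4 has {B,C,E}; column 3 has {B,D}, so it must be A.
(r4,c4): row 4 has {A,B,C,E}; column 4 has {C,E}, so it must be D.
(r5,c2): row 5 has {A}; column 2 has {A,B,D,E}, so it must be C.
(r5,c3): row 5 has {A,C}; column 3 has {A,B,D}, so it must be E.
(r5,c4): row 5 has {A,C,E}; column 4 has {C,D,E}, so it must be B.
(r5,c5): row 5 has {A,B,C,E}; column 5 has {A,B,C,E}, so it must be D.

D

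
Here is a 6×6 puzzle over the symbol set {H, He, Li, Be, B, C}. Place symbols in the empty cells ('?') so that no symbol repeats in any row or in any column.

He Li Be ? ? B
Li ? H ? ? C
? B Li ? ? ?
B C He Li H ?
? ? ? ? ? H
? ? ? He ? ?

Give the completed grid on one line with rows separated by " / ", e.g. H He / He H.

He Li Be H C B / Li Be H B He C / H B Li C Be He / B C He Li H Be / C He B Be Li H / Be H C He B Li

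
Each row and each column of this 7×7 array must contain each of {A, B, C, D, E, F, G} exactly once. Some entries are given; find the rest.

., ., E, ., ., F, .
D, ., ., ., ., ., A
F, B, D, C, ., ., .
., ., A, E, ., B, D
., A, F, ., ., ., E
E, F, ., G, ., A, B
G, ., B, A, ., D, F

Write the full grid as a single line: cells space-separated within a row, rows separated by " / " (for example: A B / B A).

A D E B G F C / D E G F B C A / F B D C A E G / C G A E F B D / B A F D C G E / E F C G D A B / G C B A E D F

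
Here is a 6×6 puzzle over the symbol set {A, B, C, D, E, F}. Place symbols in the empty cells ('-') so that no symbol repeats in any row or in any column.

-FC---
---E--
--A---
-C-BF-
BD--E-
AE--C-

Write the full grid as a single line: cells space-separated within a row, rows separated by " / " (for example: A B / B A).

E F C D A B / C A D E B F / F B A C D E / D C E B F A / B D F A E C / A E B F C D

At row 3, column 2: row 3 has {A}; column 2 has {C,D,E,F}; that leaves B.
At row 3, column 5: row 3 has {A,B}; column 5 has {C,E,F}; that leaves D.
At row 5, column 3: row 5 has {B,D,E}; column 3 has {A,C}; that leaves F.
At row 2, column 2: row 2 has {E}; column 2 has {B,C,D,E,F}; that leaves A.
At row 2, column 5: row 2 has {A,E}; column 5 has {C,D,E,F}; that leaves B.
At row 1, column 5: row 1 has {C,F}; column 5 has {B,C,D,E,F}; that leaves A.
At row 2, column 3: row 2 has {A,B,E}; column 3 has {A,C,F}; that leaves D.
At row 4, column 3: row 4 has {B,C,F}; column 3 has {A,C,D,F}; that leaves E.
At row 6, column 3: row 6 has {A,C,E}; column 3 has {A,C,D,E,F}; that leaves B.
At row 1, column 4: row 1 has {A,C,F}; column 4 has {B,E}; that leaves D.
At row 4, column 1: row 4 has {B,C,E,F}; column 1 has {A,B}; that leaves D.
At row 4, column 6: row 4 has {B,C,D,E,F}; column 6 is empty so far; that leaves A.
At row 5, column 6: row 5 has {B,D,E,F}; column 6 has {A}; that leaves C.
At row 6, column 4: row 6 has {A,B,C,E}; column 4 has {B,D,E}; that leaves F.
At row 6, column 6: row 6 has {A,B,C,E,F}; column 6 has {A,C}; that leaves D.
At row 1, column 1: row 1 has {A,C,D,F}; column 1 has {A,B,D}; that leaves E.
At row 1, column 6: row 1 has {A,C,D,E,F}; column 6 has {A,C,D}; that leaves B.
At row 2, column 6: row 2 has {A,B,D,E}; column 6 has {A,B,C,D}; that leaves F.
At row 3, column 4: row 3 has {A,B,D}; column 4 has {B,D,E,F}; that leaves C.
At row 3, column 6: row 3 has {A,B,C,D}; column 6 has {A,B,C,D,F}; that leaves E.
At row 5, column 4: row 5 has {B,C,D,E,F}; column 4 has {B,C,D,E,F}; that leaves A.
At row 2, column 1: row 2 has {A,B,D,E,F}; column 1 has {A,B,D,E}; that leaves C.
At row 3, column 1: row 3 has {A,B,C,D,E}; column 1 has {A,B,C,D,E}; that leaves F.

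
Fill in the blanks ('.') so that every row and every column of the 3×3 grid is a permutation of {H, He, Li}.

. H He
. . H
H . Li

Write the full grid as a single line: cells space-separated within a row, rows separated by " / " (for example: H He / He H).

Li H He / He Li H / H He Li

(r1,c1) = Li
(r2,c1) = He
(r2,c2) = Li
(r3,c2) = He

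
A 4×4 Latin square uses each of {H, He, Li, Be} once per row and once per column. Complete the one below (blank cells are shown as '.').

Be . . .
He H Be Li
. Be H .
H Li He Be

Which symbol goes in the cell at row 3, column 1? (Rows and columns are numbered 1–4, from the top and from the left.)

Li

row 1 has {Be}; column 2 has {H,Li,Be} — only He is left for (r1,c2).
row 1 has {He,Be}; column 3 has {H,He,Be} — only Li is left for (r1,c3).
row 1 has {He,Li,Be}; column 4 has {Li,Be} — only H is left for (r1,c4).
row 3 has {H,Be}; column 1 has {H,He,Be} — only Li is left for (r3,c1).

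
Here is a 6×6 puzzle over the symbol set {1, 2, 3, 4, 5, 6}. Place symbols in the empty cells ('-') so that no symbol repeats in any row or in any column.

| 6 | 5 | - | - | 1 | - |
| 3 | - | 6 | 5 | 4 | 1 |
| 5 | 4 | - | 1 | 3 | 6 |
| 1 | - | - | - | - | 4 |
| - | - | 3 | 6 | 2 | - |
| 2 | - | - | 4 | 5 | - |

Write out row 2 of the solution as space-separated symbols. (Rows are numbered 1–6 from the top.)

3 2 6 5 4 1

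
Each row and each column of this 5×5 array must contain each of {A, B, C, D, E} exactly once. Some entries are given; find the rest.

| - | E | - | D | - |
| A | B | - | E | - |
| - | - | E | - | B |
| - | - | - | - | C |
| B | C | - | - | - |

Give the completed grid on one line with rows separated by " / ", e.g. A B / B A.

C E B D A / A B C E D / D A E C B / E D A B C / B C D A E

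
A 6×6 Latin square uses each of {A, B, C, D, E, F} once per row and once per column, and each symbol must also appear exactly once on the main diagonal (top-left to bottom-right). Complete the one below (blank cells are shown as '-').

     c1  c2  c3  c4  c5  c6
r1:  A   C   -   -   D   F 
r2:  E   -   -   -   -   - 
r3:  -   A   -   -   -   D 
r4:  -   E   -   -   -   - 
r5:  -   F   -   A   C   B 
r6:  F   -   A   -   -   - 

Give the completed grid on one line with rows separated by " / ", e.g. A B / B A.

At row 5, column 1: row 5 has {A,B,C,F}; column 1 has {A,E,F}; that leaves D.
At row 5, column 3: row 5 has {A,B,C,D,F}; column 3 has {A}; that leaves E.
At row 6, column 6: row 6 has {A,F}; column 6 has {B,D,F}; the diagonal has {A,C}; that leaves E.
At row 1, column 3: row 1 has {A,C,D,F}; column 3 has {A,E}; that leaves B.
At row 1, column 4: row 1 has {A,B,C,D,F}; column 4 has {A}; that leaves E.
At row 3, column 3: row 3 has {A,D}; column 3 has {A,B,E}; the diagonal has {A,C,E}; that leaves F.
At row 6, column 5: row 6 has {A,E,F}; column 5 has {C,D}; that leaves B.
At row 3, column 5: row 3 has {A,D,F}; column 5 has {B,C,D}; that leaves E.
At row 6, column 2: row 6 has {A,B,E,F}; column 2 has {A,C,E,F}; that leaves D.
At row 6, column 4: row 6 has {A,B,D,E,F}; column 4 has {A,E}; that leaves C.
At row 2, column 2: row 2 has {E}; column 2 has {A,C,D,E,F}; the diagonal has {A,C,E,F}; that leaves B.
At row 3, column 4: row 3 has {A,D,E,F}; column 4 has {A,C,E}; that leaves B.
At row 4, column 4: row 4 has {E}; column 4 has {A,B,C,E}; the diagonal has {A,B,C,E,F}; that leaves D.
At row 2, column 4: row 2 has {B,E}; column 4 has {A,B,C,D,E}; that leaves F.
At row 2, column 5: row 2 has {B,E,F}; column 5 has {B,C,D,E}; that leaves A.
At row 2, column 6: row 2 has {A,B,E,F}; column 6 has {B,D,E,F}; that leaves C.
At row 3, column 1: row 3 has {A,B,D,E,F}; column 1 has {A,D,E,F}; that leaves C.
At row 4, column 1: row 4 has {D,E}; column 1 has {A,C,D,E,F}; that leaves B.
At row 4, column 3: row 4 has {B,D,E}; column 3 has {A,B,E,F}; that leaves C.
At row 4, column 5: row 4 has {B,C,D,E}; column 5 has {A,B,C,D,E}; that leaves F.
At row 4, column 6: row 4 has {B,C,D,E,F}; column 6 has {B,C,D,E,F}; that leaves A.
At row 2, column 3: row 2 has {A,B,C,E,F}; column 3 has {A,B,C,E,F}; that leaves D.

A C B E D F / E B D F A C / C A F B E D / B E C D F A / D F E A C B / F D A C B E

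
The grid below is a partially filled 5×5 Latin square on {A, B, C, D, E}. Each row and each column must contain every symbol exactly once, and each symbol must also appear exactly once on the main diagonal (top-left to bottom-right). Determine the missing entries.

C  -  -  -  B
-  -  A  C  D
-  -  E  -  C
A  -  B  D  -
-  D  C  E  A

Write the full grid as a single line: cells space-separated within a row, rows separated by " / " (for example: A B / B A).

C E D A B / E B A C D / D A E B C / A C B D E / B D C E A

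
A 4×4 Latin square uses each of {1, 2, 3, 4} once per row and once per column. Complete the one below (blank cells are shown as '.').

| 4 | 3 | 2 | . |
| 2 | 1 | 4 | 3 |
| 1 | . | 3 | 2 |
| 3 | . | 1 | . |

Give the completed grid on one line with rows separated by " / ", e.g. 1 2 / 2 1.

Cell (r1,c4): row 1 has {2,3,4}; column 4 has {2,3} → 1.
Cell (r3,c2): row 3 has {1,2,3}; column 2 has {1,3} → 4.
Cell (r4,c2): row 4 has {1,3}; column 2 has {1,3,4} → 2.
Cell (r4,c4): row 4 has {1,2,3}; column 4 has {1,2,3} → 4.

4 3 2 1 / 2 1 4 3 / 1 4 3 2 / 3 2 1 4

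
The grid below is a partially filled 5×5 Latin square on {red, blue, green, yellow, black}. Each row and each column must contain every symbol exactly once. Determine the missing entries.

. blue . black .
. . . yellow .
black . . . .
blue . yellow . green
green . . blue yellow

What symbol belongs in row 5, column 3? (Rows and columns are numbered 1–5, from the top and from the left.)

black

At row 1, column 5: row 1 has {blue,black}; column 5 has {green,yellow}; that leaves red.
At row 2, column 1: row 2 has {yellow}; column 1 has {blue,green,black}; that leaves red.
At row 3, column 5: row 3 has {black}; column 5 has {red,green,yellow}; that leaves blue.
At row 4, column 4: row 4 has {blue,green,yellow}; column 4 has {blue,yellow,black}; that leaves red.
At row 1, column 1: row 1 has {red,blue,black}; column 1 has {red,blue,green,black}; that leaves yellow.
At row 1, column 3: row 1 has {red,blue,yellow,black}; column 3 has {yellow}; that leaves green.
At row 2, column 5: row 2 has {red,yellow}; column 5 has {red,blue,green,yellow}; that leaves black.
At row 3, column 3: row 3 has {blue,black}; column 3 has {green,yellow}; that leaves red.
At row 3, column 4: row 3 has {red,blue,black}; column 4 has {red,blue,yellow,black}; that leaves green.
At row 4, column 2: row 4 has {red,blue,green,yellow}; column 2 has {blue}; that leaves black.
At row 5, column 2: row 5 has {blue,green,yellow}; column 2 has {blue,black}; that leaves red.
At row 5, column 3: row 5 has {red,blue,green,yellow}; column 3 has {red,green,yellow}; that leaves black.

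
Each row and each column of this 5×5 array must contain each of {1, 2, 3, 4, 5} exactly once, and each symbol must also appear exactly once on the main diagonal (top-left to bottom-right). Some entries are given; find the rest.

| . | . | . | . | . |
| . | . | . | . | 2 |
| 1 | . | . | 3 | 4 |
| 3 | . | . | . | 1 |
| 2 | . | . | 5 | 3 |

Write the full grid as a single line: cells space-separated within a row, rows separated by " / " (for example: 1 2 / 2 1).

(r1,c5) = 5
(r1,c1) = 4
(r2,c1) = 5
(r2,c2) = 1
(r2,c4) = 4
(r4,c4) = 2
(r5,c2) = 4
(r5,c3) = 1
(r1,c4) = 1
(r2,c3) = 3
(r3,c3) = 5
(r4,c2) = 5
(r4,c3) = 4
(r1,c3) = 2
(r3,c2) = 2
(r1,c2) = 3

4 3 2 1 5 / 5 1 3 4 2 / 1 2 5 3 4 / 3 5 4 2 1 / 2 4 1 5 3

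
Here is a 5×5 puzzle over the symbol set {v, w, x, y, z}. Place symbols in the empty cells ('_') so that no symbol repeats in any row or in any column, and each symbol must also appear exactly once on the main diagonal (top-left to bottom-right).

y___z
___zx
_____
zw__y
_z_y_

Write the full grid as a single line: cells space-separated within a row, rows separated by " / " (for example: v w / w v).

(r2,c2) = v
(r4,c4) = x
(r5,c5) = w
(r1,c2) = x
(r2,c1) = w
(r2,c3) = y
(r3,c2) = y
(r3,c3) = z
(r3,c5) = v
(r4,c3) = v
(r5,c3) = x
(r1,c3) = w
(r1,c4) = v
(r3,c1) = x
(r3,c4) = w
(r5,c1) = v

y x w v z / w v y z x / x y z w v / z w v x y / v z x y w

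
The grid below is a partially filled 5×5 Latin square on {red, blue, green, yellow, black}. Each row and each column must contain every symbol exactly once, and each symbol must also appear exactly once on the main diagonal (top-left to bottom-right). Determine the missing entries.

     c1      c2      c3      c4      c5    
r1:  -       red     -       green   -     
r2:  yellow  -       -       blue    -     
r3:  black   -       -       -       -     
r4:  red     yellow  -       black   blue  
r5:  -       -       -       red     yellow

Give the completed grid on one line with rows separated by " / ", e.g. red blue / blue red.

At row 1, column 1: row 1 has {red,green}; column 1 has {red,yellow,black}; the diagonal has {yellow,black}; that leaves blue.
At row 1, column 5: row 1 has {red,blue,green}; column 5 has {blue,yellow}; that leaves black.
At row 2, column 2: row 2 has {blue,yellow}; column 2 has {red,yellow}; the diagonal has {blue,yellow,black}; that leaves green.
At row 2, column 5: row 2 has {blue,green,yellow}; column 5 has {blue,yellow,black}; that leaves red.
At row 3, column 2: row 3 has {black}; column 2 has {red,green,yellow}; that leaves blue.
At row 3, column 3: row 3 has {blue,black}; column 3 is empty so far; the diagonal has {blue,green,yellow,black}; that leaves red.
At row 3, column 4: row 3 has {red,blue,black}; column 4 has {red,blue,green,black}; that leaves yellow.
At row 3, column 5: row 3 has {red,blue,yellow,black}; column 5 has {red,blue,yellow,black}; that leaves green.
At row 4, column 3: row 4 has {red,blue,yellow,black}; column 3 has {red}; that leaves green.
At row 5, column 1: row 5 has {red,yellow}; column 1 has {red,blue,yellow,black}; that leaves green.
At row 5, column 2: row 5 has {red,green,yellow}; column 2 has {red,blue,green,yellow}; that leaves black.
At row 5, column 3: row 5 has {red,green,yellow,black}; column 3 has {red,green}; that leaves blue.
At row 1, column 3: row 1 has {red,blue,green,black}; column 3 has {red,blue,green}; that leaves yellow.
At row 2, column 3: row 2 has {red,blue,green,yellow}; column 3 has {red,blue,green,yellow}; that leaves black.

blue red yellow green black / yellow green black blue red / black blue red yellow green / red yellow green black blue / green black blue red yellow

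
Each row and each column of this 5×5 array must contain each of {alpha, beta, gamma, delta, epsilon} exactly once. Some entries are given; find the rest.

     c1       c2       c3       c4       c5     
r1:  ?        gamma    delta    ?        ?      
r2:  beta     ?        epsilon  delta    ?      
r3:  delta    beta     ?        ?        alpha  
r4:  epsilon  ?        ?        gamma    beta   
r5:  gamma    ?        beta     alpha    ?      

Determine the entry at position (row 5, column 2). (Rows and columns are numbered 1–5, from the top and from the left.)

(r1,c1) = alpha
(r1,c5) = epsilon
(r2,c2) = alpha
(r2,c5) = gamma
(r3,c3) = gamma
(r3,c4) = epsilon
(r4,c2) = delta
(r4,c3) = alpha
(r5,c2) = epsilon

epsilon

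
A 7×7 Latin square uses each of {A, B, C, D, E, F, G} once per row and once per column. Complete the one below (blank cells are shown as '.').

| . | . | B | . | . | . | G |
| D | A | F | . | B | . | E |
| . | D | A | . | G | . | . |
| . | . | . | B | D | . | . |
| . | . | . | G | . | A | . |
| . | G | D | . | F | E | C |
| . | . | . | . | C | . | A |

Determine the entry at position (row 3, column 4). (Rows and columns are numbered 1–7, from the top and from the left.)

E

(r2,c4) = C
(r2,c6) = G
(r4,c7) = F
(r5,c5) = E
(r6,c4) = A
(r1,c5) = A
(r3,c7) = B
(r4,c6) = C
(r5,c3) = C
(r5,c7) = D
(r6,c1) = B
(r3,c6) = F
(r4,c2) = E
(r4,c3) = G
(r5,c1) = F
(r5,c2) = B
(r7,c2) = F
(r7,c3) = E
(r7,c4) = D
(r7,c6) = B
(r1,c2) = C
(r1,c6) = D
(r3,c4) = E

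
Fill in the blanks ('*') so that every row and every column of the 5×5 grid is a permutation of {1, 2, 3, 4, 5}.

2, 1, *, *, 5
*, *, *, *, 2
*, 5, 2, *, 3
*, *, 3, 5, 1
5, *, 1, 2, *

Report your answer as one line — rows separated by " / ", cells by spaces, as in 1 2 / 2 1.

2 1 4 3 5 / 3 4 5 1 2 / 1 5 2 4 3 / 4 2 3 5 1 / 5 3 1 2 4

(r1,c3) = 4
(r1,c4) = 3
(r2,c3) = 5
(r4,c1) = 4
(r4,c2) = 2
(r5,c5) = 4
(r3,c1) = 1
(r3,c4) = 4
(r5,c2) = 3
(r2,c1) = 3
(r2,c2) = 4
(r2,c4) = 1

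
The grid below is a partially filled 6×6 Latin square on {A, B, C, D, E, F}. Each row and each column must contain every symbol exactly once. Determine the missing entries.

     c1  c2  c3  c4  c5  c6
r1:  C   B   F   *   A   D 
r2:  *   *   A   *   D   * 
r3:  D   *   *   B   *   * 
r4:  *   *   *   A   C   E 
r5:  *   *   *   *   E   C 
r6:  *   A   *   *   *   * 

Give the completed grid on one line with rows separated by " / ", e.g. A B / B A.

At row 1, column 4: row 1 has {A,B,C,D,F}; column 4 has {A,B}; that leaves E.
At row 3, column 5: row 3 has {B,D}; column 5 has {A,C,D,E}; that leaves F.
At row 3, column 6: row 3 has {B,D,F}; column 6 has {C,D,E}; that leaves A.
At row 6, column 5: row 6 has {A}; column 5 has {A,C,D,E,F}; that leaves B.
At row 6, column 6: row 6 has {A,B}; column 6 has {A,C,D,E}; that leaves F.
At row 2, column 6: row 2 has {A,D}; column 6 has {A,C,D,E,F}; that leaves B.
At row 6, column 1: row 6 has {A,B,F}; column 1 has {C,D}; that leaves E.
At row 2, column 1: row 2 has {A,B,D}; column 1 has {C,D,E}; that leaves F.
At row 2, column 4: row 2 has {A,B,D,F}; column 4 has {A,B,E}; that leaves C.
At row 4, column 1: row 4 has {A,C,E}; column 1 has {C,D,E,F}; that leaves B.
At row 4, column 3: row 4 has {A,B,C,E}; column 3 has {A,F}; that leaves D.
At row 5, column 1: row 5 has {C,E}; column 1 has {B,C,D,E,F}; that leaves A.
At row 5, column 3: row 5 has {A,C,E}; column 3 has {A,D,F}; that leaves B.
At row 6, column 3: row 6 has {A,B,E,F}; column 3 has {A,B,D,F}; that leaves C.
At row 6, column 4: row 6 has {A,B,C,E,F}; column 4 has {A,B,C,E}; that leaves D.
At row 2, column 2: row 2 has {A,B,C,D,F}; column 2 has {A,B}; that leaves E.
At row 3, column 2: row 3 has {A,B,D,F}; column 2 has {A,B,E}; that leaves C.
At row 3, column 3: row 3 has {A,B,C,D,F}; column 3 has {A,B,C,D,F}; that leaves E.
At row 4, column 2: row 4 has {A,B,C,D,E}; column 2 has {A,B,C,E}; that leaves F.
At row 5, column 2: row 5 has {A,B,C,E}; column 2 has {A,B,C,E,F}; that leaves D.
At row 5, column 4: row 5 has {A,B,C,D,E}; column 4 has {A,B,C,D,E}; that leaves F.

C B F E A D / F E A C D B / D C E B F A / B F D A C E / A D B F E C / E A C D B F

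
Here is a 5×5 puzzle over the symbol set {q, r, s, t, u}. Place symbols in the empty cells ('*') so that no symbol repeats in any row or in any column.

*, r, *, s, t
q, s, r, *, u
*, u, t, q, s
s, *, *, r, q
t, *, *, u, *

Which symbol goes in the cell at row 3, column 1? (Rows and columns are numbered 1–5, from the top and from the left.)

r

row 1 has {r,s,t}; column 1 has {q,s,t} — only u is left for (r1,c1).
row 1 has {r,s,t,u}; column 3 has {r,t} — only q is left for (r1,c3).
row 2 has {q,r,s,u}; column 4 has {q,r,s,u} — only t is left for (r2,c4).
row 3 has {q,s,t,u}; column 1 has {q,s,t,u} — only r is left for (r3,c1).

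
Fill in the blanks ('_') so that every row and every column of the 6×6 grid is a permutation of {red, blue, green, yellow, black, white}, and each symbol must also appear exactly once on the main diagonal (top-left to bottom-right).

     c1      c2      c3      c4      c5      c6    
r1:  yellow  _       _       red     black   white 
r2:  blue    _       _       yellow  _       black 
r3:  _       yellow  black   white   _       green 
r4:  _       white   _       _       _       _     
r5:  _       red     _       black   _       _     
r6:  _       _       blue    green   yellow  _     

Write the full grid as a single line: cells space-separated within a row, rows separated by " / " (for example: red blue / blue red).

yellow blue green red black white / blue green white yellow red black / red yellow black white blue green / black white red blue green yellow / green red yellow black white blue / white black blue green yellow red

Cell (r1,c3): row 1 has {red,yellow,black,white}; column 3 has {blue,black} → green.
Cell (r2,c2): row 2 has {blue,yellow,black}; column 2 has {red,yellow,white}; the diagonal has {yellow,black} → green.
Cell (r3,c1): row 3 has {green,yellow,black,white}; column 1 has {blue,yellow} → red.
Cell (r3,c5): row 3 has {red,green,yellow,black,white}; column 5 has {yellow,black} → blue.
Cell (r4,c4): row 4 has {white}; column 4 has {red,green,yellow,black,white}; the diagonal has {green,yellow,black} → blue.
Cell (r5,c5): row 5 has {red,black}; column 5 has {blue,yellow,black}; the diagonal has {blue,green,yellow,black} → white.
Cell (r6,c2): row 6 has {blue,green,yellow}; column 2 has {red,green,yellow,white} → black.
Cell (r6,c6): row 6 has {blue,green,yellow,black}; column 6 has {green,black,white}; the diagonal has {blue,green,yellow,black,white} → red.
Cell (r1,c2): row 1 has {red,green,yellow,black,white}; column 2 has {red,green,yellow,black,white} → blue.
Cell (r2,c5): row 2 has {blue,green,yellow,black}; column 5 has {blue,yellow,black,white} → red.
Cell (r4,c5): row 4 has {blue,white}; column 5 has {red,blue,yellow,black,white} → green.
Cell (r4,c6): row 4 has {blue,green,white}; column 6 has {red,green,black,white} → yellow.
Cell (r5,c1): row 5 has {red,black,white}; column 1 has {red,blue,yellow} → green.
Cell (r5,c3): row 5 has {red,green,black,white}; column 3 has {blue,green,black} → yellow.
Cell (r5,c6): row 5 has {red,green,yellow,black,white}; column 6 has {red,green,yellow,black,white} → blue.
Cell (r6,c1): row 6 has {red,blue,green,yellow,black}; column 1 has {red,blue,green,yellow} → white.
Cell (r2,c3): row 2 has {red,blue,green,yellow,black}; column 3 has {blue,green,yellow,black} → white.
Cell (r4,c1): row 4 has {blue,green,yellow,white}; column 1 has {red,blue,green,yellow,white} → black.
Cell (r4,c3): row 4 has {blue,green,yellow,black,white}; column 3 has {blue,green,yellow,black,white} → red.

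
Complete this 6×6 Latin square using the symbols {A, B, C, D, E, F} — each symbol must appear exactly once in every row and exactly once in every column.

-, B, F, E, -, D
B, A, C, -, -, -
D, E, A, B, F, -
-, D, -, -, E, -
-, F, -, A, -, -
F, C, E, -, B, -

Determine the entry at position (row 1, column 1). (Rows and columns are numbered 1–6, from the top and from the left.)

C

row 2 has {A,B,C}; column 5 has {B,E,F} — only D is left for (r2,c5).
row 3 has {A,B,D,E,F}; column 6 has {D} — only C is left for (r3,c6).
row 4 has {D,E}; column 3 has {A,C,E,F} — only B is left for (r4,c3).
row 5 has {A,F}; column 3 has {A,B,C,E,F} — only D is left for (r5,c3).
row 5 has {A,D,F}; column 5 has {B,D,E,F} — only C is left for (r5,c5).
row 6 has {B,C,E,F}; column 4 has {A,B,E} — only D is left for (r6,c4).
row 6 has {B,C,D,E,F}; column 6 has {C,D} — only A is left for (r6,c6).
row 1 has {B,D,E,F}; column 5 has {B,C,D,E,F} — only A is left for (r1,c5).
row 2 has {A,B,C,D}; column 4 has {A,B,D,E} — only F is left for (r2,c4).
row 2 has {A,B,C,D,F}; column 6 has {A,C,D} — only E is left for (r2,c6).
row 4 has {B,D,E}; column 4 has {A,B,D,E,F} — only C is left for (r4,c4).
row 4 has {B,C,D,E}; column 6 has {A,C,D,E} — only F is left for (r4,c6).
row 5 has {A,C,D,F}; column 1 has {B,D,F} — only E is left for (r5,c1).
row 5 has {A,C,D,E,F}; column 6 has {A,C,D,E,F} — only B is left for (r5,c6).
row 1 has {A,B,D,E,F}; column 1 has {B,D,E,F} — only C is left for (r1,c1).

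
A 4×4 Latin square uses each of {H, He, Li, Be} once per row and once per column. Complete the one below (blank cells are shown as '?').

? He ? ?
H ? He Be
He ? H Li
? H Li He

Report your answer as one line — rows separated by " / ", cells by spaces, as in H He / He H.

Li He Be H / H Li He Be / He Be H Li / Be H Li He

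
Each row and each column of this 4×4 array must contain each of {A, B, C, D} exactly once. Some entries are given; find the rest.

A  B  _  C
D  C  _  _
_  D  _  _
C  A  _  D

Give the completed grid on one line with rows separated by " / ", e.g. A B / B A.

A B D C / D C A B / B D C A / C A B D

(r1,c3): row 1 has {A,B,C}; column 3 is empty so far, so it must be D.
(r3,c1): row 3 has {D}; column 1 has {A,C,D}, so it must be B.
(r3,c4): row 3 has {B,D}; column 4 has {C,D}, so it must be A.
(r4,c3): row 4 has {A,C,D}; column 3 has {D}, so it must be B.
(r2,c3): row 2 has {C,D}; column 3 has {B,D}, so it must be A.
(r2,c4): row 2 has {A,C,D}; column 4 has {A,C,D}, so it must be B.
(r3,c3): row 3 has {A,B,D}; column 3 has {A,B,D}, so it must be C.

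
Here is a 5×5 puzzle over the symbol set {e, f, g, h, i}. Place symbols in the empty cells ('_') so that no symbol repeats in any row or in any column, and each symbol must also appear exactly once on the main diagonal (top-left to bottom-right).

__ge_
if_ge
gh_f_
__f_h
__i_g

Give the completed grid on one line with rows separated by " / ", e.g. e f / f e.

h i g e f / i f h g e / g h e f i / e g f i h / f e i h g

(r1,c1) = h
(r1,c2) = i
(r1,c5) = f
(r2,c3) = h
(r3,c3) = e
(r3,c5) = i
(r4,c1) = e
(r4,c2) = g
(r4,c4) = i
(r5,c1) = f
(r5,c2) = e
(r5,c4) = h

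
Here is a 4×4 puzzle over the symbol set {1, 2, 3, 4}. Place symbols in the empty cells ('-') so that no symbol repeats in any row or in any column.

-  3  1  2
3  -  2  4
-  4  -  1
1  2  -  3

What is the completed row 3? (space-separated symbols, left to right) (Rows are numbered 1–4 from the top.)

2 4 3 1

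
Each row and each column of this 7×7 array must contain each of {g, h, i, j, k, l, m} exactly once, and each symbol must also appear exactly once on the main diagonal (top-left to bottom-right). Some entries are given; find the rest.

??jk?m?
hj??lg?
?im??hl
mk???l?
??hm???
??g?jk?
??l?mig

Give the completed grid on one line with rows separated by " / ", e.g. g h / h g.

l g j k h m i / h j k i l g m / j i m g k h l / m k i h g l j / g l h m i j k / i m g l j k h / k h l j m i g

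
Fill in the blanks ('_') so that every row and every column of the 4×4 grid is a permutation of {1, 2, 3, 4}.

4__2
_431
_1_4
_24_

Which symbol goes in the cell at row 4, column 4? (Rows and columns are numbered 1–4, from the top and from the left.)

Cell (r1,c2): row 1 has {2,4}; column 2 has {1,2,4} → 3.
Cell (r1,c3): row 1 has {2,3,4}; column 3 has {3,4} → 1.
Cell (r2,c1): row 2 has {1,3,4}; column 1 has {4} → 2.
Cell (r3,c1): row 3 has {1,4}; column 1 has {2,4} → 3.
Cell (r3,c3): row 3 has {1,3,4}; column 3 has {1,3,4} → 2.
Cell (r4,c1): row 4 has {2,4}; column 1 has {2,3,4} → 1.
Cell (r4,c4): row 4 has {1,2,4}; column 4 has {1,2,4} → 3.

3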